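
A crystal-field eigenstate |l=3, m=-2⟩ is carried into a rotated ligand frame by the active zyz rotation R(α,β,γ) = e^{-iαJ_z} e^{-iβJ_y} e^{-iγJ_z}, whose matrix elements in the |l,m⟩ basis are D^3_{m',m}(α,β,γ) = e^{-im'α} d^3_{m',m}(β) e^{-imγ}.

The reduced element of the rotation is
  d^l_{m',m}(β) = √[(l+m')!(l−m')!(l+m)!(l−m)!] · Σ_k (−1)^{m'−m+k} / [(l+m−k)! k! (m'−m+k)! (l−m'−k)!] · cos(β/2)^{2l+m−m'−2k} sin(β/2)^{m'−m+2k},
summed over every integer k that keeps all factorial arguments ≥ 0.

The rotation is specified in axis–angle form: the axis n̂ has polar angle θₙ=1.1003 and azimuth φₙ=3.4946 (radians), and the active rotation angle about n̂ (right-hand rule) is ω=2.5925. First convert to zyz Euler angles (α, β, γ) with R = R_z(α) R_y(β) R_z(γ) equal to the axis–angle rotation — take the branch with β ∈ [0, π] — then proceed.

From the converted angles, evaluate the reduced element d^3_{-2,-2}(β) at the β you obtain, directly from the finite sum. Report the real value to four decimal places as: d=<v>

d=-0.2379

Axis–angle → zyz. n̂ = (sinθₙcosφₙ, sinθₙsinφₙ, cosθₙ) = (-0.836381, -0.308156, +0.453329), ω = 2.5925.
R = I cosω + sinω [n̂]ₓ + (1−cosω) n̂n̂ᵀ gives
  R = [+0.443235, +0.240986, -0.863405; +0.714183, -0.677037, +0.177662; -0.541743, -0.695375, -0.472194]
β = atan2(√(R₁₃²+R₂₃²), R₃₃) = 2.062575; α = atan2(R₂₃, R₁₃) mod 2π = 2.938657; γ = atan2(R₃₂, −R₃₁) mod 2π = 5.374235
d^3_{-2,-2}(β=2.0626) via the finite sum:
With c≡cos(β/2)=0.513715 and s≡sin(β/2)=0.857961, N=[1·120·1·120]^{1/2}=120.000000
k: max(0,(-2)−(-2))=0 … min(3+(-2),3−(-2))=1
  k=0: (−1)^0·120.0000/(120)·0.5137^6·0.8580^0 = +0.018379
  k=1: (−1)^1·120.0000/(24)·0.5137^4·0.8580^2 = -0.256326
d^3_{-2,-2}(2.0626) = +0.018379 -0.256326 = -0.237947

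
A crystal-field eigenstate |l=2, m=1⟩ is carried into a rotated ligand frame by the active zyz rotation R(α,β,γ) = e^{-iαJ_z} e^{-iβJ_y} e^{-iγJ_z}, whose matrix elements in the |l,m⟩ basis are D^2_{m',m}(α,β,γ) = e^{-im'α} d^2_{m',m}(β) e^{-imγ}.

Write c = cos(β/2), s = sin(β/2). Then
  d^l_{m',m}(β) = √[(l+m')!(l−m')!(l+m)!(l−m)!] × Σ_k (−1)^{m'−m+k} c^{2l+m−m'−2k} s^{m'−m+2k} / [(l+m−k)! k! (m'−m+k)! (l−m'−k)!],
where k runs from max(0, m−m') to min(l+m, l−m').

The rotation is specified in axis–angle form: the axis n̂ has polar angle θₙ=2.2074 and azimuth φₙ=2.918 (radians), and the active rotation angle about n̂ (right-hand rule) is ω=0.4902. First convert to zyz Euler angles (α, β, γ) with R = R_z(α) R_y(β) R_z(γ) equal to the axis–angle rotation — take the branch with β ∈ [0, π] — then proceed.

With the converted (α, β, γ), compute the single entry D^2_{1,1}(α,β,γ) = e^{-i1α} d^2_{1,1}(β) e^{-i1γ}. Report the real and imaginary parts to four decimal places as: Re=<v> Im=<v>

Axis–angle → zyz. n̂ = (sinθₙcosφₙ, sinθₙsinφₙ, cosθₙ) = (-0.784103, +0.178301, -0.594468), ω = 0.4902.
R = I cosω + sinω [n̂]ₓ + (1−cosω) n̂n̂ᵀ gives
  R = [+0.954640, +0.263413, +0.138836; -0.296341, +0.885982, +0.356675; -0.029053, -0.381639, +0.923855]
β = atan2(√(R₁₃²+R₂₃²), R₃₃) = 0.392764; α = atan2(R₂₃, R₁₃) mod 2π = 1.199592; γ = atan2(R₃₂, −R₃₁) mod 2π = 4.788370
D^2_{1,1}(1.1996,0.3928,4.7884) = e^{-i·1·1.1996}·d^2_{1,1}(0.3928)·e^{-i·1·4.7884}. Compute d first:
c=cos(0.392764/2)=0.980779, s=sin(0.392764/2)=0.195122; N=√[6·1·6·1]=6.000000
The bounds max(0,m−m')=0 and min(l+m,l−m')=1 give 2 terms
  k=0: (−1)^0·6.0000/(6)·0.9808^4·0.1951^0 = +0.925304
  k=1: (−1)^1·6.0000/(2)·0.9808^2·0.1951^2 = -0.109869
d^2_{1,1}(0.3928) = +0.925304 -0.109869 = +0.815435
Attach z-rotation phases: D = e^{-i(1)(1.1996)}·(+0.815435)·e^{-i(1)(4.7884)} = +0.780156+0.237254i

Re=0.7802 Im=0.2373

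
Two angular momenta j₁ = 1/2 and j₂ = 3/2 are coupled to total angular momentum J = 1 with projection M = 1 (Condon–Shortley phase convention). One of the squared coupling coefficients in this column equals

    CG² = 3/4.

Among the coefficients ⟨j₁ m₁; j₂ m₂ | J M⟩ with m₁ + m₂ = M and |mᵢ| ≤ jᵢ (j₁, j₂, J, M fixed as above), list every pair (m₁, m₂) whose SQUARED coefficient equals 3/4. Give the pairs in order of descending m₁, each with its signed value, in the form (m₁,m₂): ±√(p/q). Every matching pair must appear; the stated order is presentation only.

(-1/2,3/2): −√(3/4)

Admissible pairs with m₁+m₂ = M = 1: (-1/2,3/2), (1/2,1/2)
  (m₁,m₂)=(1/2,1/2): CG² = 1/4, CG = +√(1/4)
  (m₁,m₂)=(-1/2,3/2): CG² = 3/4, CG = −√(3/4)   ← matches the target
Pairs with CG² = 3/4: (-1/2,3/2): −√(3/4)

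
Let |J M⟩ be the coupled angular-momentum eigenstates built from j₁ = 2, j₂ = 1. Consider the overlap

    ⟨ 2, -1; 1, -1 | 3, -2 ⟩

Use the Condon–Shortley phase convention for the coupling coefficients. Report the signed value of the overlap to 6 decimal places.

+0.816497  (= +√(2/3))

triangle: 0!·4!·2!/7! = 48/5040
(j±m)!: 1!·3!·0!·2!·1!·5! = 1440
prefactor² = (2J+1)·Δ·N² = 96
  k=0: +1/(0!·0!·3!·0!·1!·2!) = 1/12
Σ = 1/12  ⇒  CG² = 96·(1/12)² = 2/3
CG = +√(2/3) = +0.816497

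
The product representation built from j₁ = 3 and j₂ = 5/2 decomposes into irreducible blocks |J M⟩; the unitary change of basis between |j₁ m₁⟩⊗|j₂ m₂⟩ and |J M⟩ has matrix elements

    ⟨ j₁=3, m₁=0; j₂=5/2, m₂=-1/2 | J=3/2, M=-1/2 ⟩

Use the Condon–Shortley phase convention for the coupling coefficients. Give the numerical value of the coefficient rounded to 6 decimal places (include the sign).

j₁+j₂−J=4  J+j₁−j₂=2  J−j₁+j₂=1  j₁+j₂+J+1=8
(j₁±m₁, j₂±m₂, J±M) = (3,3,2,3,1,2)
P² = 144/35
sum k=1..2:
  [1] −1/12 = -1/12
  [2] +1/4 = 1/4
S = 1/6
C² = P²·S² = 4/35 ; C = +0.338062

+0.338062  (= +√(4/35))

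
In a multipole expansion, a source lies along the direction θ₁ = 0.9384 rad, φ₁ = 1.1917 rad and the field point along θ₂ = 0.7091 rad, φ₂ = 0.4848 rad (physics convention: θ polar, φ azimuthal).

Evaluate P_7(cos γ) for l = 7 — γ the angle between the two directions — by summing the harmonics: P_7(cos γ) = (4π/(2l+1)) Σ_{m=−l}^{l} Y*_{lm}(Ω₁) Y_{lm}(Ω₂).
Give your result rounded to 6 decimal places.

Summing Y*_{l m}(θ₁,φ₁)·Y_{l m}(θ₂,φ₂) over m ∈ [−7, 7]; prefactor 4π/(2·7+1) = 0.837758:
  m=-7: Y*=-0.052076+0.098124i  Y=-0.024035+0.006188i  product +0.000644-0.002681i
  m=-6: Y*=+0.197098+0.232215i  Y=-0.105316-0.024970i  product -0.014959-0.029377i
  m=-5: Y*=+0.420568-0.141562i  Y=-0.209954-0.183251i  product -0.114241-0.047348i
  m=-4: Y*=+0.015397-0.282699i  Y=-0.161831-0.419221i  product -0.121005+0.039295i
  m=-3: Y*=+0.137192+0.063502i  Y=+0.044086-0.377042i  product +0.029991-0.048928i
  m=-2: Y*=+0.261090-0.247257i  Y=-0.026083+0.038028i  product +0.002593+0.016378i
  m=-1: Y*=+0.000754+0.001892i  Y=-0.349074+0.183867i  product -0.000611-0.000522i
  m=+0: Y*=+0.353508-0.000000i  Y=-0.077619+0.000000i  product -0.027439+0.000000i
  m=+1: Y*=-0.000754+0.001892i  Y=+0.349074+0.183867i  product -0.000611+0.000522i
  m=+2: Y*=+0.261090+0.247257i  Y=-0.026083-0.038028i  product +0.002593-0.016378i
  m=+3: Y*=-0.137192+0.063502i  Y=-0.044086-0.377042i  product +0.029991+0.048928i
  m=+4: Y*=+0.015397+0.282699i  Y=-0.161831+0.419221i  product -0.121005-0.039295i
  m=+5: Y*=-0.420568-0.141562i  Y=+0.209954-0.183251i  product -0.114241+0.047348i
  m=+6: Y*=+0.197098-0.232215i  Y=-0.105316+0.024970i  product -0.014959+0.029377i
  m=+7: Y*=+0.052076+0.098124i  Y=+0.024035+0.006188i  product +0.000644+0.002681i
Σ over m = -0.462615-0.000000i; ×(4π/15) → -0.387560-0.000000i. Real part: -0.387560

-0.387560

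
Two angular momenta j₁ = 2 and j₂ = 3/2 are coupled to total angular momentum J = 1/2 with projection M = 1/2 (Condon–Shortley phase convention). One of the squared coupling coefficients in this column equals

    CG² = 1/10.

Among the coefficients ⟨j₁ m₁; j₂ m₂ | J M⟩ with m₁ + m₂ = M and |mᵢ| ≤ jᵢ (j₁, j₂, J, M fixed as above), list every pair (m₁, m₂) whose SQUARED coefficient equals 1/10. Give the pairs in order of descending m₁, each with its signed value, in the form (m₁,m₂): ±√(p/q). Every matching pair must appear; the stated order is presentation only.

(-1,3/2): −√(1/10)

Admissible pairs with m₁+m₂ = M = 1/2: (-1,3/2), (0,1/2), (1,-1/2), (2,-3/2)
  (m₁,m₂)=(2,-3/2): CG² = 2/5, CG = +√(2/5)
  (m₁,m₂)=(1,-1/2): CG² = 3/10, CG = −√(3/10)
  (m₁,m₂)=(0,1/2): CG² = 1/5, CG = +√(1/5)
  (m₁,m₂)=(-1,3/2): CG² = 1/10, CG = −√(1/10)   ← matches the target
Pairs with CG² = 1/10: (-1,3/2): −√(1/10)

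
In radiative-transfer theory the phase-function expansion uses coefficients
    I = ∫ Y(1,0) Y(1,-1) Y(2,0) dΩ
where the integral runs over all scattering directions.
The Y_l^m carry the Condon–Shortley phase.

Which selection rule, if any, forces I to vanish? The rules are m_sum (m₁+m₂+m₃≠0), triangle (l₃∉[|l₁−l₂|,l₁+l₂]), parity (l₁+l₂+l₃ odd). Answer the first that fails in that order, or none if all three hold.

m₁+m₂+m₃ = 0 − 1 + 0 = -1  ✗
triangle: |1−1|=0 ≤ l₃=2 ≤ 1+1=2
parity: l₁+l₂+l₃ = 4 is even

m_sum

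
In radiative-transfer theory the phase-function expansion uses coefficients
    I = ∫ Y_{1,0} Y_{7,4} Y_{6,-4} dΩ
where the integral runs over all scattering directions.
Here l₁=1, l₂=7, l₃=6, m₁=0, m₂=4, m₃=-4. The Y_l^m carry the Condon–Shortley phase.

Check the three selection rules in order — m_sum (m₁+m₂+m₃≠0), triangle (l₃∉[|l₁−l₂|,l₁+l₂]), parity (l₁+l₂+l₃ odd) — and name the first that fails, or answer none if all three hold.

azimuthal sum: 0 + 4 − 4 = 0  ✓
6 ≤ 6 ≤ 8 (triangle on l)  ✓
L = 1 + 7 + 6 = 14 (even)  ✓

none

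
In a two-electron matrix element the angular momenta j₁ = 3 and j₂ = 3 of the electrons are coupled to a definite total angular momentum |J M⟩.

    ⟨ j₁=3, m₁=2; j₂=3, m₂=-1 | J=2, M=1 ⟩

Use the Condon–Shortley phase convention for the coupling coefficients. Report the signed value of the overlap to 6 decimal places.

√[5·4!2!2!/9! · 5!1!2!4!3!1!] = √(320/7)
  +(−1)^0/∏(0,4,1,2,1,0)! = 1/48  (running 1/48)
  +(−1)^1/∏(1,3,0,1,2,1)! = -1/12  (running -1/16)
⟨..|..⟩ = √(320/7)·(-1/16) = -0.422577

-0.422577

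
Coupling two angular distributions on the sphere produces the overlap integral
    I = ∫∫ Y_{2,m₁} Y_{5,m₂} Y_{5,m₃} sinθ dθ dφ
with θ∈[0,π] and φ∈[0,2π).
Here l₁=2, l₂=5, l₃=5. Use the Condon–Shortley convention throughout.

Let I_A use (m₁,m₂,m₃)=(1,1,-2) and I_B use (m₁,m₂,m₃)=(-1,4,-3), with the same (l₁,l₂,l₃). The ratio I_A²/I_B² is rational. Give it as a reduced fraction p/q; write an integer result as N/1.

2/7

l's match ⇒ only the (l;m) 3-j factors differ between A and B.
A: triangle coeff Δ(2,5,5) = 1/38610; Σ_t [0,1]: t=0:+1/2880 t=1:−1/1440 = -1/2880; (3j)²=7/715 [(2 5 5; 1 1 -2)], sign=+1
B: triangle coeff Δ(2,5,5) = 1/38610; Σ_t [1,2]: t=1:−1/80640 t=2:+1/10080 = 1/11520; (3j)²=49/1430 [(2 5 5; -1 4 -3)], sign=+1
I_A²/I_B² = (7/715)/(49/1430) = 2/7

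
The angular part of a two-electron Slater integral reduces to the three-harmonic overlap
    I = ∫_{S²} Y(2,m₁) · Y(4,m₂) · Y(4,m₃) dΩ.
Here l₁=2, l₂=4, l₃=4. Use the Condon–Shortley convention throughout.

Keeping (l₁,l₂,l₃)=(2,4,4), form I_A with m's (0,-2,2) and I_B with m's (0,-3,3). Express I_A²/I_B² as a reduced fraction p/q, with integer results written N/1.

l's match ⇒ only the (l;m) 3-j factors differ between A and B.
A: triangle coeff Δ(2,4,4) = 1/13860; Σ_t [0,2]: t=0:+1/192 t=1:−1/120 t=2:+1/2880 = -1/360; (3j)²=16/3465 [(2 4 4; 0 -2 2)], sign=-1
B: triangle coeff Δ(2,4,4) = 1/13860; Σ_t [0,1]: t=0:+1/480 t=1:−1/720 = 1/1440; (3j)²=7/1980 [(2 4 4; 0 -3 3)], sign=-1
I_A²/I_B² = (16/3465)/(7/1980) = 64/49

64/49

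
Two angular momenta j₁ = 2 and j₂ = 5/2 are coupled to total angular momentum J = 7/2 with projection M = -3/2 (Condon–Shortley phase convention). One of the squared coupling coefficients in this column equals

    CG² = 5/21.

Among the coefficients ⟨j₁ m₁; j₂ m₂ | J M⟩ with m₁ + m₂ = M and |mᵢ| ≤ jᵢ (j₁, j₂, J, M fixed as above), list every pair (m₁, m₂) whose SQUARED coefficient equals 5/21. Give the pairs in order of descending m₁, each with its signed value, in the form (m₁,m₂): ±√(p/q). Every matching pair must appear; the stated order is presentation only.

(1,-5/2): +√(5/21)

Admissible pairs with m₁+m₂ = M = -3/2: (-2,1/2), (-1,-1/2), (0,-3/2), (1,-5/2)
  (m₁,m₂)=(1,-5/2): CG² = 5/21, CG = +√(5/21)   ← matches the target
  (m₁,m₂)=(0,-3/2): CG² = 2/7, CG = +√(2/7)
  (m₁,m₂)=(-1,-1/2): CG² = 2/21, CG = −√(2/21)
  (m₁,m₂)=(-2,1/2): CG² = 8/21, CG = −√(8/21)
Pairs with CG² = 5/21: (1,-5/2): +√(5/21)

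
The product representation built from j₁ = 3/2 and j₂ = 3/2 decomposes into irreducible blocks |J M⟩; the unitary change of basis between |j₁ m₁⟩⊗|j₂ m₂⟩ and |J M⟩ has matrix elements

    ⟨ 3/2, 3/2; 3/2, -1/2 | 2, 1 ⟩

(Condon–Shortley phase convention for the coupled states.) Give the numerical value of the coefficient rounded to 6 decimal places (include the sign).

triangle: 1!·2!·2!/6! = 4/720
(j±m)!: 3!·0!·1!·2!·3!·1! = 72
prefactor² = (2J+1)·Δ·N² = 2
  k=0: +1/(0!·1!·0!·1!·2!·1!) = 1/2
Σ = 1/2  ⇒  CG² = 2·(1/2)² = 1/2
CG = +√(1/2) = +0.707107

+√(1/2) = +0.707107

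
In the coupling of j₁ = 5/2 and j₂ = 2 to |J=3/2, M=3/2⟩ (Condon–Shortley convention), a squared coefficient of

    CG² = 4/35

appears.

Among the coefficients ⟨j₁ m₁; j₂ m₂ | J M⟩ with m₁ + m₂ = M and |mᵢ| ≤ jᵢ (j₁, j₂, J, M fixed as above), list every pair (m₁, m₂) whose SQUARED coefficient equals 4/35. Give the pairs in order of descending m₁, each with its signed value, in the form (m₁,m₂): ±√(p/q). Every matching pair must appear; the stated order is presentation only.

(-1/2,2): −√(4/35)

Admissible pairs with m₁+m₂ = M = 3/2: (-1/2,2), (1/2,1), (3/2,0), (5/2,-1)
  (m₁,m₂)=(5/2,-1): CG² = 2/7, CG = +√(2/7)
  (m₁,m₂)=(3/2,0): CG² = 12/35, CG = −√(12/35)
  (m₁,m₂)=(1/2,1): CG² = 9/35, CG = +√(9/35)
  (m₁,m₂)=(-1/2,2): CG² = 4/35, CG = −√(4/35)   ← matches the target
Pairs with CG² = 4/35: (-1/2,2): −√(4/35)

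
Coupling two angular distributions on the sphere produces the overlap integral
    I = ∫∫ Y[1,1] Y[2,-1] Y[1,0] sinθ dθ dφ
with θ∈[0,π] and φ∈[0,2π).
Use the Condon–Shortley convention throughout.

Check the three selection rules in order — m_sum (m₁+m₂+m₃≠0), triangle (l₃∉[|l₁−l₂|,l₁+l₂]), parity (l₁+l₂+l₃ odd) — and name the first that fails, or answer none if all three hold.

none

azimuthal sum: 1 − 1 + 0 = 0  ✓
1 ≤ 1 ≤ 3 (triangle on l)  ✓
L = 1 + 2 + 1 = 4 (even)  ✓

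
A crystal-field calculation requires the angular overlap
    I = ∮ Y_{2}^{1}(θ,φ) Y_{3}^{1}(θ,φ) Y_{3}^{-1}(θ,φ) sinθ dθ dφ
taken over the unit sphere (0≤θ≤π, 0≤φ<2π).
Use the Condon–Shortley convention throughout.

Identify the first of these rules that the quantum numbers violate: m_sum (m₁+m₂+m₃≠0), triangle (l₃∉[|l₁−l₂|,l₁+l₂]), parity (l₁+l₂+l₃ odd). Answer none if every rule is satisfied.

Σmᵢ = 1  ✗
l₃∈[|l₁−l₂|,l₁+l₂]=[1,5], have l₃=3
Σlᵢ = 8 ⇒ even

m_sum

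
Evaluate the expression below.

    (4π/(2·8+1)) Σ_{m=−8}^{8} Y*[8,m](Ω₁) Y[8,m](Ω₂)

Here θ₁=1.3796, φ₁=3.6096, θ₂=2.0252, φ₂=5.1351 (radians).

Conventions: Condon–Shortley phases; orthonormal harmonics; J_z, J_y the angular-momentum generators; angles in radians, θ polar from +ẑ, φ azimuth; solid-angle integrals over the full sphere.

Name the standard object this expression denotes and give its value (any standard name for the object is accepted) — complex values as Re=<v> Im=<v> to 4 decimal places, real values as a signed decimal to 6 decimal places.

This sum is the spherical-harmonic addition theorem: it equals the Legendre polynomial P_l(cos γ) of the angle γ between the two directions.
Expand P_8 via completeness: Σ_{m} conj(Y_{8,m}) at Ω₁ times Y_{8,m} at Ω₂ —
  m=-8: (-0.366581-0.252121i) × (-0.212697+0.052072i) = +0.091099+0.034537i  (running Σ = +0.091099+0.034537i)
  m=-7: (+0.341360+0.046178i) × (+0.077704-0.420768i) = +0.045955-0.140045i  (running Σ = +0.137055-0.105509i)
  m=-6: (+0.145977-0.050580i) × (+0.307829+0.213013i) = +0.055710+0.015525i  (running Σ = +0.192765-0.089984i)
  m=-5: (-0.241022+0.248940i) × (+0.019716-0.011892i) = -0.001792+0.007774i  (running Σ = +0.190973-0.082209i)
  m=-4: (-0.013600+0.043773i) × (+0.042159+0.349493i) = -0.015872-0.002908i  (running Σ = +0.175102-0.085117i)
  m=-3: (-0.055069-0.327135i) × (-0.149070-0.046548i) = -0.007018+0.051329i  (running Σ = +0.168083-0.033787i)
  m=-2: (+0.002206+0.002995i) × (-0.185293+0.208988i) = -0.001035-0.000094i  (running Σ = +0.167049-0.033881i)
  m=-1: (+0.287175+0.145156i) × (-0.088968-0.197782i) = +0.003160-0.069712i  (running Σ = +0.170208-0.103594i)
  m=0: (-0.018348-0.000000i) × (-0.250425+0.000000i) = +0.004595+0.000000i  (running Σ = +0.174803-0.103594i)
  m=1: (-0.287175+0.145156i) × (+0.088968-0.197782i) = +0.003160+0.069712i  (running Σ = +0.177963-0.033881i)
  m=2: (+0.002206-0.002995i) × (-0.185293-0.208988i) = -0.001035+0.000094i  (running Σ = +0.176928-0.033787i)
  m=3: (+0.055069-0.327135i) × (+0.149070-0.046548i) = -0.007018-0.051329i  (running Σ = +0.169910-0.085117i)
  m=4: (-0.013600-0.043773i) × (+0.042159-0.349493i) = -0.015872+0.002908i  (running Σ = +0.154039-0.082209i)
  m=5: (+0.241022+0.248940i) × (-0.019716-0.011892i) = -0.001792-0.007774i  (running Σ = +0.152247-0.089984i)
  m=6: (+0.145977+0.050580i) × (+0.307829-0.213013i) = +0.055710-0.015525i  (running Σ = +0.207957-0.105509i)
  m=7: (-0.341360+0.046178i) × (-0.077704-0.420768i) = +0.045955+0.140045i  (running Σ = +0.253913+0.034537i)
  m=8: (-0.366581+0.252121i) × (-0.212697-0.052072i) = +0.091099-0.034537i  (running Σ = +0.345012+0.000000i)
Σ over m = +0.345012+0.000000i; ×(4π/17) → +0.255032+0.000000i. Real part: 0.255032

Legendre polynomial (addition theorem), +0.255032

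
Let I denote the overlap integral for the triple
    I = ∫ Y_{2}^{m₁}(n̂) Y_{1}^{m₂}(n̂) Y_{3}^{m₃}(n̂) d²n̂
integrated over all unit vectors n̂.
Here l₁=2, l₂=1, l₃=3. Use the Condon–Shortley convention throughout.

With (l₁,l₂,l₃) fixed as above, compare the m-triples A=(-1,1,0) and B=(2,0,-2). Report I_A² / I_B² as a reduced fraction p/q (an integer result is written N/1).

l's match ⇒ only the (l;m) 3-j factors differ between A and B.
A: triangle coeff Δ(2,1,3) = 1/105; Σ_t [0,0]: t=0:+1/12 = 1/12; (3j)²=1/35 [(2 1 3; -1 1 0)], sign=-1
B: triangle coeff Δ(2,1,3) = 1/105; Σ_t [0,0]: t=0:+1/24 = 1/24; (3j)²=1/21 [(2 1 3; 2 0 -2)], sign=-1
I_A²/I_B² = (1/35)/(1/21) = 3/5

3/5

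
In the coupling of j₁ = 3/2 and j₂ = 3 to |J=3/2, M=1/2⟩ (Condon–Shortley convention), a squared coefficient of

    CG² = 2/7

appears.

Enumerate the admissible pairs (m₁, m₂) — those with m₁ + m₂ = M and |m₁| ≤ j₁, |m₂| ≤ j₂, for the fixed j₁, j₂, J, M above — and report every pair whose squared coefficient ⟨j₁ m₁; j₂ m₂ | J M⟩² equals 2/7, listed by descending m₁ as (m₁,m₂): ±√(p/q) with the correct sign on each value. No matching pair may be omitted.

Admissible pairs with m₁+m₂ = M = 1/2: (-3/2,2), (-1/2,1), (1/2,0), (3/2,-1)
  (m₁,m₂)=(3/2,-1): CG² = 4/35, CG = +√(4/35)
  (m₁,m₂)=(1/2,0): CG² = 9/35, CG = −√(9/35)
  (m₁,m₂)=(-1/2,1): CG² = 12/35, CG = +√(12/35)
  (m₁,m₂)=(-3/2,2): CG² = 2/7, CG = −√(2/7)   ← matches the target
Pairs with CG² = 2/7: (-3/2,2): −√(2/7)

(-3/2,2): −√(2/7)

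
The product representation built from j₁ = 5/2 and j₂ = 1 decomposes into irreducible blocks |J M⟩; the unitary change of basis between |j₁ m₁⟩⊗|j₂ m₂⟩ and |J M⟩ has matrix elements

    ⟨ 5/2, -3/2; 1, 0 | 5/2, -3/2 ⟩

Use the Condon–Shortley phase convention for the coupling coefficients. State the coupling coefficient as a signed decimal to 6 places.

-0.507093

triangle: 1!×4!×1!/7! = 24/5040
(j±m)!: 1!×4!×1!×1!×1!×4! = 576
prefactor² = (2J+1)×Δ×N² = 576/35
  k=0: +1/(0!×1!×4!×1!×0!×0!) = 1/24
  k=1: −1/(1!×0!×3!×0!×1!×1!) = -1/6
Σ = -1/8  ⇒  CG² = 576/35×(-1/8)² = 9/35
CG = −√(9/35) = -0.507093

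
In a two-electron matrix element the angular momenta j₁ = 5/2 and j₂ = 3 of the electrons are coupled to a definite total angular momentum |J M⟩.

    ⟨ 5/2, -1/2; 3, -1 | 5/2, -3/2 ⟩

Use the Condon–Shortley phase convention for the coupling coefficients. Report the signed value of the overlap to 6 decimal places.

√[6·3!2!3!/9! · 2!3!2!4!1!4!] = √(576/35)
  +(−1)^1/∏(1,2,2,1,0,2)! = -1/8  (running -1/8)
  +(−1)^2/∏(2,1,1,0,1,3)! = 1/12  (running -1/24)
⟨..|..⟩ = √(576/35)·(-1/24) = -0.169031

-0.169031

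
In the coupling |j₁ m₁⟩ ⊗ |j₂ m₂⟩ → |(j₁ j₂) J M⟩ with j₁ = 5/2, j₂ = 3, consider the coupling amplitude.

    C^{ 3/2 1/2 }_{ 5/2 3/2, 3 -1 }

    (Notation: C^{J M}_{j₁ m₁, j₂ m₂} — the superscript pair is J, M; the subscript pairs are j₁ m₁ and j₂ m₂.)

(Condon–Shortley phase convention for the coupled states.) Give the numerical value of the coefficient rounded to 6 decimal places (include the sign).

−√(7/30) ≈ -0.483046

triangle: 4!×1!×2!/8! = 48/40320
(j±m)!: 4!×1!×2!×4!×2!×1! = 2304
prefactor² = (2J+1)×Δ×N² = 384/35
  k=0: +1/(0!×4!×1!×2!×0!×0!) = 1/48
  k=1: −1/(1!×3!×0!×1!×1!×1!) = -1/6
Σ = -7/48  ⇒  CG² = 384/35×(-7/48)² = 7/30
CG = −√(7/30) = -0.483046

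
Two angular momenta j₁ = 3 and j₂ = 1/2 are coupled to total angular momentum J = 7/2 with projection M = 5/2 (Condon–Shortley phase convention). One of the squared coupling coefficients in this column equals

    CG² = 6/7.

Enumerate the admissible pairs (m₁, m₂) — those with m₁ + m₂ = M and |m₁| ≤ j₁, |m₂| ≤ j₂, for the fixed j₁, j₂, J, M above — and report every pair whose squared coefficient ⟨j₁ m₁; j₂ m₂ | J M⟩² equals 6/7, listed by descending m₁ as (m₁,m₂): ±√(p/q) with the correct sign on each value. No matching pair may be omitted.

(2,1/2): +√(6/7)

Admissible pairs with m₁+m₂ = M = 5/2: (2,1/2), (3,-1/2)
  (m₁,m₂)=(3,-1/2): CG² = 1/7, CG = +√(1/7)
  (m₁,m₂)=(2,1/2): CG² = 6/7, CG = +√(6/7)   ← matches the target
Pairs with CG² = 6/7: (2,1/2): +√(6/7)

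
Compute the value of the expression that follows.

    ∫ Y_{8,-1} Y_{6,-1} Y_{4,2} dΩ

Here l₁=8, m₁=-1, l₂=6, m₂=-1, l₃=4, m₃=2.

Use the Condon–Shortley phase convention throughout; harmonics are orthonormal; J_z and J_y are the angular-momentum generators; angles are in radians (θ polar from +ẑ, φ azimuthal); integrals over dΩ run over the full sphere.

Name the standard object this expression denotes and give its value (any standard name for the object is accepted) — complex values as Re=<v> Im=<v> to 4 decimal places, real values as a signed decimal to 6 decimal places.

Gaunt coefficient, +0.090784

This is a Gaunt coefficient — the integral of a triple product of spherical harmonics over the sphere.
Rules hold: Σm=0, L=18 even, 2≤4≤14.
N = 17·13·9 = 1989
Δ = 10!·6!·2!/19! = 1/23279256
Racah Σ t=4..6: t=4:+1/1658880 t=5:−1/518400 t=6:+1/1658880 = -1/1382400
⇒ 3j(8 6 4; 0 0 0)² = 504/46189, sgn -1
Racah Σ t=3..5: t=3:−1/43545600 t=4:+1/2073600 t=5:−1/1382400 = -23/87091200
⇒ 3j(8 6 4; -1 -1 2)² = 2645/554268, sgn -1
4πI² = N·(3j₀)²·(3jₘ)² = 999810/9653501
I = +1·√(0.10357/4π) = 0.09078443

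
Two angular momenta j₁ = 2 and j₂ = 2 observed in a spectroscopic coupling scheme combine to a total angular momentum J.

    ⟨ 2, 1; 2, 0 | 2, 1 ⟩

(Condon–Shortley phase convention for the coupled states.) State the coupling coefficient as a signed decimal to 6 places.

-0.267261

j₁+j₂−J=2  J+j₁−j₂=2  J−j₁+j₂=2  j₁+j₂+J+1=7
(j₁±m₁, j₂±m₂, J±M) = (3,1,2,2,3,1)
P² = 8/7
sum k=0..1:
  [0] +1/4 = 1/4
  [1] −1/2 = -1/2
S = -1/4
C² = P²·S² = 1/14 ; C = -0.267261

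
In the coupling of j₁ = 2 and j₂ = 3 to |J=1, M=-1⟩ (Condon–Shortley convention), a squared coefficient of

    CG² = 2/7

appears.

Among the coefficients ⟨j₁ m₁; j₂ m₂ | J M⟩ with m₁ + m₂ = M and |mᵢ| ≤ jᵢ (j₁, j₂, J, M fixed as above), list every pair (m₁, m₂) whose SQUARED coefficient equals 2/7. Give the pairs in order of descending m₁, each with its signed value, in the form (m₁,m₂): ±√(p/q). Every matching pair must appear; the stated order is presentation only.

Admissible pairs with m₁+m₂ = M = -1: (-2,1), (-1,0), (0,-1), (1,-2), (2,-3)
  (m₁,m₂)=(2,-3): CG² = 3/7, CG = +√(3/7)
  (m₁,m₂)=(1,-2): CG² = 2/7, CG = −√(2/7)   ← matches the target
  (m₁,m₂)=(0,-1): CG² = 6/35, CG = +√(6/35)
  (m₁,m₂)=(-1,0): CG² = 3/35, CG = −√(3/35)
  (m₁,m₂)=(-2,1): CG² = 1/35, CG = +√(1/35)
Pairs with CG² = 2/7: (1,-2): −√(2/7)

(1,-2): −√(2/7)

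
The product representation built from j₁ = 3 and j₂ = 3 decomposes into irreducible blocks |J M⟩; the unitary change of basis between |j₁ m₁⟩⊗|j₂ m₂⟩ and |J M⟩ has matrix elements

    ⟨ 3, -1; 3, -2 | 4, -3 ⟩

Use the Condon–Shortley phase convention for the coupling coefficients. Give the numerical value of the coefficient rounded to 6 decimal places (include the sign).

triangle: 2!·4!·4!/11! = 1152/39916800
(j±m)!: 2!·4!·1!·5!·1!·7! = 29030400
prefactor² = (2J+1)·Δ·N² = 82944/11
  k=0: +1/(0!·2!·4!·1!·0!·3!) = 1/288
  k=1: −1/(1!·1!·3!·0!·1!·4!) = -1/144
Σ = -1/288  ⇒  CG² = 82944/11·(-1/288)² = 1/11
CG = −√(1/11) = -0.301511

-0.301511  (= −√(1/11))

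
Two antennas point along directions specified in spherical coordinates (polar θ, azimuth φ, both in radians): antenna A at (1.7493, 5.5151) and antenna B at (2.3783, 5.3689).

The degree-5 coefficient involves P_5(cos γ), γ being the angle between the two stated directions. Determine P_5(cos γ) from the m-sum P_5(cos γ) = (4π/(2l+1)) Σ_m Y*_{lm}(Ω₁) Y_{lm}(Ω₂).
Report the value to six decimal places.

Expand P_5 via completeness: Σ_{m} conj(Y_{5,m}) at Ω₁ times Y_{5,m} at Ω₂ —
  [-5]  conj(Y_{5,-5})(Ω₁) = -0.327989+0.275608i ; Y_{5,-5}(Ω₂) = -0.010296-0.072554i ; Δ = +0.023373+0.020959i
  [-4]  conj(Y_{5,-4})(Ω₁) = +0.243845+0.016914i ; Y_{5,-4}(Ω₂) = +0.210730+0.119413i ; Δ = +0.049366+0.032682i
  [-3]  conj(Y_{5,-3})(Ω₁) = +0.158097+0.175435i ; Y_{5,-3}(Ω₂) = -0.389587+0.164135i ; Δ = -0.090387-0.042398i
  [-2]  conj(Y_{5,-2})(Ω₁) = +0.009135-0.263710i ; Y_{5,-2}(Ω₂) = +0.084487-0.320462i ; Δ = -0.083737-0.025207i
  [-1]  conj(Y_{5,-1})(Ω₁) = +0.131373-0.126901i ; Y_{5,-1}(Ω₂) = -0.079065-0.102611i ; Δ = -0.023408-0.003447i
  [+0]  conj(Y_{5,0})(Ω₁) = -0.266955-0.000000i ; Y_{5,0}(Ω₂) = +0.369614+0.000000i ; Δ = -0.098670-0.000000i
  [+1]  conj(Y_{5,1})(Ω₁) = -0.131373-0.126901i ; Y_{5,1}(Ω₂) = +0.079065-0.102611i ; Δ = -0.023408+0.003447i
  [+2]  conj(Y_{5,2})(Ω₁) = +0.009135+0.263710i ; Y_{5,2}(Ω₂) = +0.084487+0.320462i ; Δ = -0.083737+0.025207i
  [+3]  conj(Y_{5,3})(Ω₁) = -0.158097+0.175435i ; Y_{5,3}(Ω₂) = +0.389587+0.164135i ; Δ = -0.090387+0.042398i
  [+4]  conj(Y_{5,4})(Ω₁) = +0.243845-0.016914i ; Y_{5,4}(Ω₂) = +0.210730-0.119413i ; Δ = +0.049366-0.032682i
  [+5]  conj(Y_{5,5})(Ω₁) = +0.327989+0.275608i ; Y_{5,5}(Ω₂) = +0.010296-0.072554i ; Δ = +0.023373-0.020959i
Total Σ_m = -0.348259+0.000000i. Multiply by 1.142397: -0.397850+0.000000i. P_5(cos γ) = -0.397850

-0.397850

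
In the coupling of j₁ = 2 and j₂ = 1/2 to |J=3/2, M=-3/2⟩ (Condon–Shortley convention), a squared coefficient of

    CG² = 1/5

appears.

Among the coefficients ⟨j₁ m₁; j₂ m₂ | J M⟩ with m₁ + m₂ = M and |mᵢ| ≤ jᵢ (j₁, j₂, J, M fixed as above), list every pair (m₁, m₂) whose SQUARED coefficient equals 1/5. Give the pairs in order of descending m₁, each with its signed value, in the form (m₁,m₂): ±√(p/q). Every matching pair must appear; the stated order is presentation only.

Admissible pairs with m₁+m₂ = M = -3/2: (-2,1/2), (-1,-1/2)
  (m₁,m₂)=(-1,-1/2): CG² = 1/5, CG = +√(1/5)   ← matches the target
  (m₁,m₂)=(-2,1/2): CG² = 4/5, CG = −√(4/5)
Pairs with CG² = 1/5: (-1,-1/2): +√(1/5)

(-1,-1/2): +√(1/5)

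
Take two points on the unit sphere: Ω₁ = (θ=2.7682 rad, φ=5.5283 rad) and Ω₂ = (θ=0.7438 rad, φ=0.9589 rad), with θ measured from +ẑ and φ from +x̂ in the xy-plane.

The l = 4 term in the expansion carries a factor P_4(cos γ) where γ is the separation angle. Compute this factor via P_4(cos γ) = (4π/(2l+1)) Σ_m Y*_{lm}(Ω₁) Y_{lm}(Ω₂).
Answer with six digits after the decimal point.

Addition theorem: P_4(cos γ) = (4π/9) Σ_m Y*_{lm}(Ω₁) Y_{lm}(Ω₂), m = −4…4:
  m=-4: Y*=-0.007777-0.000954i  Y=-0.071496+0.059491i  product +0.000613-0.000394i
  m=-3: Y*=+0.036175+0.043488i  Y=-0.275949-0.074856i  product -0.006727-0.014708i
  m=-2: Y*=+0.013760-0.225193i  Y=-0.145559-0.402500i  product -0.092643+0.027241i
  m=-1: Y*=-0.359119+0.337846i  Y=+0.107086-0.152599i  product +0.013098+0.090980i
  m=+0: Y*=+0.348798-0.000000i  Y=-0.315434+0.000000i  product -0.110023+0.000000i
  m=+1: Y*=+0.359119+0.337846i  Y=-0.107086-0.152599i  product +0.013098-0.090980i
  m=+2: Y*=+0.013760+0.225193i  Y=-0.145559+0.402500i  product -0.092643-0.027241i
  m=+3: Y*=-0.036175+0.043488i  Y=+0.275949-0.074856i  product -0.006727+0.014708i
  m=+4: Y*=-0.007777+0.000954i  Y=-0.071496-0.059491i  product +0.000613+0.000394i
Σ over m = -0.281341-0.000000i; ×(4π/9) → -0.392826-0.000000i. Real part: -0.392826

-0.392826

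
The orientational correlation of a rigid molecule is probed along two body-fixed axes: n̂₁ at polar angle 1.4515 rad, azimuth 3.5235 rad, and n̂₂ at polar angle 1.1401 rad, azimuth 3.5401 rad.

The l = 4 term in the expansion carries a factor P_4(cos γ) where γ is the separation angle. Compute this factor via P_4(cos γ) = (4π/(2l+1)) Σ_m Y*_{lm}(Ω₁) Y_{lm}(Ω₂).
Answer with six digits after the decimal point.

0.568188

Expand P_4 via completeness: Σ_{m} conj(Y_{4,m}) at Ω₁ times Y_{4,m} at Ω₂ —
  m=-4: (0.01856 + 0.42968j) × (-0.00701 - 0.30162j) = 0.12947 - 0.00861j  (running Σ = 0.12947 - 0.00861j)
  m=-3: (-0.06013 - 0.13284j) × (-0.14371 + 0.36480j) = 0.05710 - 0.00285j  (running Σ = 0.18657 - 0.01146j)
  m=-2: (-0.21456 - 0.20549j) × (0.04250 - 0.04350j) = -0.01806 + 0.00060j  (running Σ = 0.16852 - 0.01086j)
  m=-1: (0.15048 + 0.06044j) × (0.29441 - 0.12396j) = 0.05180 - 0.00086j  (running Σ = 0.22031 - 0.01172j)
  m=0: (0.27315 + 0.00000j) × (-0.12333 + 0.00000j) = -0.03369 + 0.00000j  (running Σ = 0.18662 - 0.01172j)
  m=1: (-0.15048 + 0.06044j) × (-0.29441 - 0.12396j) = 0.05180 + 0.00086j  (running Σ = 0.23842 - 0.01086j)
  m=2: (-0.21456 + 0.20549j) × (0.04250 + 0.04350j) = -0.01806 - 0.00060j  (running Σ = 0.22036 - 0.01146j)
  m=3: (0.06013 - 0.13284j) × (0.14371 + 0.36480j) = 0.05710 + 0.00285j  (running Σ = 0.27746 - 0.00861j)
  m=4: (0.01856 - 0.42968j) × (-0.00701 + 0.30162j) = 0.12947 + 0.00861j  (running Σ = 0.40693 + 0.00000j)
Σ over m = 0.40693 + 0.00000j; ×(4π/9) → 0.56819 + 0.00000j. Real part: 0.568188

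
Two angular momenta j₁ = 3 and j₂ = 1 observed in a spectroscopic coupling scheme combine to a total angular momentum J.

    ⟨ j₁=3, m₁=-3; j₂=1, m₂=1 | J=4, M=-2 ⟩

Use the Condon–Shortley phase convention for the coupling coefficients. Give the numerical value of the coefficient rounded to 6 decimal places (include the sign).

+√(1/28) = +0.188982

triangle: 0!*6!*2!/9! = 1440/362880
(j±m)!: 0!*6!*2!*0!*2!*6! = 2073600
prefactor² = (2J+1)*Δ*N² = 518400/7
  k=0: +1/(0!*0!*6!*2!*0!*0!) = 1/1440
Σ = 1/1440  ⇒  CG² = 518400/7*(1/1440)² = 1/28
CG = +√(1/28) = +0.188982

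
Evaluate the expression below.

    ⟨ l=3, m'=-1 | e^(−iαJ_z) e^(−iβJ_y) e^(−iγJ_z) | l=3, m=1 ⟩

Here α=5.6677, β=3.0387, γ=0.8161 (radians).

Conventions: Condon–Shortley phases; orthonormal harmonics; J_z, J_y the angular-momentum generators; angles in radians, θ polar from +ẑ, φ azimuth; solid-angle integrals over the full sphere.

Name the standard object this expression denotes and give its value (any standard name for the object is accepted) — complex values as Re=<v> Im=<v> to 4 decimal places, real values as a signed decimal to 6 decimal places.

Wigner D-matrix element, Re=0.1347 Im=-0.9617

This is a Wigner D-matrix element — the rotation-matrix element ⟨l m'| R(α,β,γ) |l m⟩ in the angular-momentum basis.
Split into d^3_{-1,1}(β=3.0387) × two z-phases.
Half-angle: c=0.051424, s=0.998677. N=√(2·24·24·2)=48.000000
Admissible k: 2..4 (factorial args all ≥0)
  k=2: (−1)^0·48.0000/(8)·0.0514^4·0.9987^2 = +0.000042
  k=3: (−1)^1·48.0000/(6)·0.0514^2·0.9987^4 = -0.021043
  k=4: (−1)^2·48.0000/(48)·0.0514^0·0.9987^6 = +0.992088
d^3_{-1,1}(3.0387) = +0.000042 -0.021043 +0.992088 = +0.971086
D = (+0.816493-0.577355i)·(+0.971086)·(+0.685067-0.728480i) = +0.134750-0.961692i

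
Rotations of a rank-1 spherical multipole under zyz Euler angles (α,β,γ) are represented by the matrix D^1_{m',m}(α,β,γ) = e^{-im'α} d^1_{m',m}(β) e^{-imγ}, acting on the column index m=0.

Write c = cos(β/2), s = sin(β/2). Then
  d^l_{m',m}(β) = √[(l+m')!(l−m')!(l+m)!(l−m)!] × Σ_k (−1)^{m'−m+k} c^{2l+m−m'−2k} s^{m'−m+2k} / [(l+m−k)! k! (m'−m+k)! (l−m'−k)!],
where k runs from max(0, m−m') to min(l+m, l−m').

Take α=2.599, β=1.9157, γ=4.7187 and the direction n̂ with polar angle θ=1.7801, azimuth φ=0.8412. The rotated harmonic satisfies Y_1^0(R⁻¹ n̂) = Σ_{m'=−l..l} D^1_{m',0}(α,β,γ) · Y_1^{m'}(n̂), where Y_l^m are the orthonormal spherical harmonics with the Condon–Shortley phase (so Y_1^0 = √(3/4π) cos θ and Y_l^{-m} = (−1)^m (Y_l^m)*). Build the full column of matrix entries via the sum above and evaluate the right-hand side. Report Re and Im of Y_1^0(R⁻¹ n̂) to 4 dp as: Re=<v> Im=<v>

Re=-0.0493 Im=0.0000

Need the full column D^1_{m',0} for m'=−1..1 at α=2.5990, β=1.9157, γ=4.7187.
cos(β/2)=0.575280, sin(β/2)=0.817957
d^1_{-1,0}: single k=1 term ⇒ +0.665464;  D = -0.569885+0.343618i
d^1_{0,0}: k∈[0..1] ⇒ +0.330947 -0.669053 = -0.338106;  D = -0.338106+0.000000i
d^1_{1,0}: single k=0 term ⇒ -0.665464;  D = +0.569885+0.343618i
Y_1^{m'}(θ=1.7801,φ=0.8412) and Σ D·Y over m':
  (-0.5699+0.3436i)·(+0.2253-0.2519i)  (-0.3381+0.0000i)·(-0.1015+0.0000i)  (+0.5699+0.3436i)·(-0.2253-0.2519i)
Y_1^0(R⁻¹ n̂) = -0.049298+0.000000i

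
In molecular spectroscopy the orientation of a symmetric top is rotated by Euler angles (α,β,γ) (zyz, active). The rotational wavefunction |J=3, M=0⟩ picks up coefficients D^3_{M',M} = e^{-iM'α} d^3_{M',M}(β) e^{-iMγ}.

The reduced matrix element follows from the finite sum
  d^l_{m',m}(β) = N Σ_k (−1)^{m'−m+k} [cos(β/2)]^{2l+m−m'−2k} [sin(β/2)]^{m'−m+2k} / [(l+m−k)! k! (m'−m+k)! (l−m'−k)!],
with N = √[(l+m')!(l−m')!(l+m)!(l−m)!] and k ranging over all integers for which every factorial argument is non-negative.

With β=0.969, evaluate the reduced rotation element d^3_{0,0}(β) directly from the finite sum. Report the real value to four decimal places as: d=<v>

d=-0.3956

d^3_{0,0}(β=0.9690) via the finite sum:
c=cos(0.969000/2)=0.884908, s=sin(0.969000/2)=0.465766; N=√[6·6·6·6]=36.000000
Admissible k: 0..3 (factorial args all ≥0)
  k=0: (−1)^0·36.0000/(36)·0.8849^6·0.4658^0 = +0.480163
  k=1: (−1)^1·36.0000/(4)·0.8849^4·0.4658^2 = -1.197210
  k=2: (−1)^2·36.0000/(4)·0.8849^2·0.4658^4 = +0.331673
  k=3: (−1)^3·36.0000/(36)·0.8849^0·0.4658^6 = -0.010210
d^3_{0,0}(0.9690) = +0.480163 -1.197210 +0.331673 -0.010210 = -0.395584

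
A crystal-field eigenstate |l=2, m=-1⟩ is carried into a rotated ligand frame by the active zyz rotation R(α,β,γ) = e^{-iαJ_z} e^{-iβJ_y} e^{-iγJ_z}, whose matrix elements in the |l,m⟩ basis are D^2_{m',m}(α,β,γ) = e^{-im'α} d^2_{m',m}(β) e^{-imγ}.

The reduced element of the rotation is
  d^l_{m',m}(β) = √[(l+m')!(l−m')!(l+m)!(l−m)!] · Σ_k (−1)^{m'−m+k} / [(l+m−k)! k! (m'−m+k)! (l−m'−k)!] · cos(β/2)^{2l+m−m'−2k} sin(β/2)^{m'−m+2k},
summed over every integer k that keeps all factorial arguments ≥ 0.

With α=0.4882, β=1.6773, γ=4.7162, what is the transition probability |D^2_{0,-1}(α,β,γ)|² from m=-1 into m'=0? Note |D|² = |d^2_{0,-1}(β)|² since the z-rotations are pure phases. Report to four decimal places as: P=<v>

P=0.0168

D^2_{0,-1}(0.4882,1.6773,4.7162) = e^{-i·0·0.4882}·d^2_{0,-1}(1.6773)·e^{-i·-1·4.7162}. Compute d first:
Half-angle: c=0.668467, s=0.743741. N=√(2·2·1·6)=4.898979
k∈{0,1} keeps every argument non-negative
  k=0: (−1)^1·4.8990/(2)·0.6685^3·0.7437^1 = -0.544175
  k=1: (−1)^2·4.8990/(2)·0.6685^1·0.7437^3 = +0.673630
d^2_{0,-1}(1.6773) = -0.544175 +0.673630 = +0.129456
|D^2_{0,-1}|² = |d^2_{0,-1}(β)|² = (+0.129456)² = 0.016759 (the z-rotation phases have unit modulus)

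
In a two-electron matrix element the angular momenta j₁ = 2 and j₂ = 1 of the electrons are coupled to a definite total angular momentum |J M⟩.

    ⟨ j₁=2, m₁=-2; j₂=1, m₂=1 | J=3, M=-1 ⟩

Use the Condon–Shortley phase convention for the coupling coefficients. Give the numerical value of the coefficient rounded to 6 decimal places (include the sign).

triangle: 0!·4!·2!/7! = 48/5040
(j±m)!: 0!·4!·2!·0!·2!·4! = 2304
prefactor² = (2J+1)·Δ·N² = 768/5
  k=0: +1/(0!·0!·4!·2!·0!·0!) = 1/48
Σ = 1/48  ⇒  CG² = 768/5·(1/48)² = 1/15
CG = +√(1/15) = +0.258199

+0.258199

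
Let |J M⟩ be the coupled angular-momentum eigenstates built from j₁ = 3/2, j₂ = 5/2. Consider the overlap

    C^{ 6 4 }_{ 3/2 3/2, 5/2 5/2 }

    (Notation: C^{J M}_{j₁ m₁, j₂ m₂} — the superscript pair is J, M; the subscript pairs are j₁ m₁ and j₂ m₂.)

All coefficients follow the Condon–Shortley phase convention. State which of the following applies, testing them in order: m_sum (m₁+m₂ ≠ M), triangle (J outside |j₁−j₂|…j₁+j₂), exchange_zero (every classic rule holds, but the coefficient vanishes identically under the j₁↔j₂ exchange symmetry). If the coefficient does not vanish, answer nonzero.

m-sum: m₁+m₂ = 3/2+5/2 = 4, M = 4  ✓
triangle: need |j₁−j₂| ≤ J ≤ j₁+j₂, i.e. J ∈ [1, 4]; J = 6 is outside ✗ ⇒ coefficient is 0

triangle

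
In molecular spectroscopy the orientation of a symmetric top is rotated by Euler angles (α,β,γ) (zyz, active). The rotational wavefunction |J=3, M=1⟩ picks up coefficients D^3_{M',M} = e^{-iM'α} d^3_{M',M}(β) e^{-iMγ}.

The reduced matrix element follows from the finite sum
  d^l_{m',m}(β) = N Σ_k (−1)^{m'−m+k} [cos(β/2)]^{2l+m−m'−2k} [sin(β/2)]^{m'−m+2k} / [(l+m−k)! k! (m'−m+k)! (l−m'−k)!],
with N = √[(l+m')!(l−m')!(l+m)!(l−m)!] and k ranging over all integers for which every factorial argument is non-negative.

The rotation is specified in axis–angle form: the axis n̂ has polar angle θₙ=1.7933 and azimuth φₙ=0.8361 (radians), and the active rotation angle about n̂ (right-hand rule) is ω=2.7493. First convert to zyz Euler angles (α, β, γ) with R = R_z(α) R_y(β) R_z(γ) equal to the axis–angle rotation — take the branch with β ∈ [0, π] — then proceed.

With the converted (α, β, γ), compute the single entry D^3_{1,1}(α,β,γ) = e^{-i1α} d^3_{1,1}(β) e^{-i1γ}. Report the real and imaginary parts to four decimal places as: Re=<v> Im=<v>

Re=-0.0391 Im=0.3722

Axis–angle → zyz. n̂ = (sinθₙcosφₙ, sinθₙsinφₙ, cosθₙ) = (+0.653836, +0.723742, -0.220672), ω = 2.7493.
R = I cosω + sinω [n̂]ₓ + (1−cosω) n̂n̂ᵀ gives
  R = [-0.101507, +0.994834, -0.000914; +0.826105, +0.083779, -0.557254; -0.554299, -0.057320, -0.830342]
β = atan2(√(R₁₃²+R₂₃²), R₃₃) = 2.550517; α = atan2(R₂₃, R₁₃) mod 2π = 4.710748; γ = atan2(R₃₂, −R₃₁) mod 2π = 6.180141
Split into d^3_{1,1}(β=2.5505) × two z-phases.
Half-angle: c=0.291254, s=0.956646. N=√(24·2·24·2)=48.000000
k∈{0,1,2} keeps every argument non-negative
  k=0: (−1)^0·48.0000/(48)·0.2913^6·0.9566^0 = +0.000610
  k=1: (−1)^1·48.0000/(6)·0.2913^4·0.9566^2 = -0.052684
  k=2: (−1)^2·48.0000/(8)·0.2913^2·0.9566^4 = +0.426286
d^3_{1,1}(2.5505) = +0.000610 -0.052684 +0.426286 = +0.374212
Phases: e^{-i·(1)·4.7107}=-0.001641+0.999999i, e^{-i·(1)·6.1801}=+0.994696+0.102862i ⇒ D=-0.039103+0.372163i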